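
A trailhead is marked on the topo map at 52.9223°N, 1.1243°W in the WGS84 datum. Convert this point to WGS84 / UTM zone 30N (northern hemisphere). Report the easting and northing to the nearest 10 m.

Zone 30 central meridian λ₀ = 6×30 − 183 = -3°; Δλ = +1.8757°.
Transverse Mercator on WGS84 with k₀ = 0.9996 gives E = 626098.658 m, N = 5865274.096 m.

E 626100 m, N 5865270 m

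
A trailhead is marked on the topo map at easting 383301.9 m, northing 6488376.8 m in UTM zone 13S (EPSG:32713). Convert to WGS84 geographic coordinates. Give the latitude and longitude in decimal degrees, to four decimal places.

Zone 13S: λ₀ = -105°, k₀ = 0.9996, false easting 500000 m, false northing 10000000 m.
Meridian distance M = (N − FN)/k₀ = -3513028.4 m.
Inverse transverse Mercator on WGS84 gives φ = -31.73409975°, λ = -106.23189961°.

lat -31.7341°, lon -106.2319°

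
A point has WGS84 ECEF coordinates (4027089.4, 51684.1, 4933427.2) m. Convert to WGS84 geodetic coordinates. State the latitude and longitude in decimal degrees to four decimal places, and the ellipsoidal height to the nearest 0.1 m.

λ = atan2(Y, X) = 0.73529985°; p = √(X²+Y²) = 4027421.0 m.
Bowring's method on WGS84 (a = 6378137 m, b = 6356752.314 m) gives φ = 50.96169993°, h = 3302.451 m.

lat 50.9617°, lon 0.7353°, h 3302.5 m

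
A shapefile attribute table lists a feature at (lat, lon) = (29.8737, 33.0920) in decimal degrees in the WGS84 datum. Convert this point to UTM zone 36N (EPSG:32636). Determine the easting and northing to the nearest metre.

Zone 36 central meridian λ₀ = 6×36 − 183 = 33°; Δλ = +0.0920°.
Transverse Mercator on WGS84 with k₀ = 0.9996 gives E = 508884.403 m, N = 3304793.976 m.

E 508884 m, N 3304794 m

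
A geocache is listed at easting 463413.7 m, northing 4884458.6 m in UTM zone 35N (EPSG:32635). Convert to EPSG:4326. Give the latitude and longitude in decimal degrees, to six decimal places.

lat 44.112400°, lon 26.542801°

Zone 35N: λ₀ = 27°, k₀ = 0.9996, false easting 500000 m.
Meridian distance M = (N − FN)/k₀ = 4886413.2 m.
Inverse transverse Mercator on WGS84 gives φ = 44.11240007°, λ = 26.54280056°.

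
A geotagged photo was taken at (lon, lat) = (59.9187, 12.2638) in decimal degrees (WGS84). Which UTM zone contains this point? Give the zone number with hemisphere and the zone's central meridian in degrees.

Zone 40N, central meridian 57°

UTM zone = ⌊(λ + 180)/6⌋ + 1; 59.9187° ∈ [54°, 60°) → zone 40.
Hemisphere: N (φ ≥ 0).
Central meridian λ₀ = 6×40 − 183 = 57°.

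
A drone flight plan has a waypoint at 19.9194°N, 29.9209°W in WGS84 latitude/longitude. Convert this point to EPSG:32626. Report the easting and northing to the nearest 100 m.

Zone 26 central meridian λ₀ = 6×26 − 183 = -27°; Δλ = -2.9209°.
Transverse Mercator on WGS84 with k₀ = 0.9996 gives E = 194200.972 m, N = 2205219.409 m.

E 194200 m, N 2205200 m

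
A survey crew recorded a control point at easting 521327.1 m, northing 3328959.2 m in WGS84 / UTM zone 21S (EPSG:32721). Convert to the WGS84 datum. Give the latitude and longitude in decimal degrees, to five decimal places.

lat -60.17570°, lon -56.61560°

Zone 21S: λ₀ = -57°, k₀ = 0.9996, false easting 500000 m, false northing 10000000 m.
Meridian distance M = (N − FN)/k₀ = -6673710.3 m.
Inverse transverse Mercator on WGS84 gives φ = -60.17569975°, λ = -56.61559943°.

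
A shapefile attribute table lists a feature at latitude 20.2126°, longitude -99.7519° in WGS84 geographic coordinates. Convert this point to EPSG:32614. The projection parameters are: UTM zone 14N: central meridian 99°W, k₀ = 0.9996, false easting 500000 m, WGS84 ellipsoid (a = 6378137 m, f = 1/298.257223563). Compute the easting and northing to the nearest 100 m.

E 421500 m, N 2235200 m

Zone 14 central meridian λ₀ = 6×14 − 183 = -99°; Δλ = -0.7519°.
Transverse Mercator on WGS84 with k₀ = 0.9996 gives E = 421451.736 m, N = 2235185.988 m.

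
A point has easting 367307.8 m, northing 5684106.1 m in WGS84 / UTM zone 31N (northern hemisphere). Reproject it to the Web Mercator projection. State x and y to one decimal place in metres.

Unproject from UTM 31N (λ₀ = 3°) → φ = 51.29279977°, λ = 1.09690032°.
Web Mercator (R = 6378137 m): x = 122106.385 m, y = 6673250.955 m.

x 122106.4 m, y 6673251.0 m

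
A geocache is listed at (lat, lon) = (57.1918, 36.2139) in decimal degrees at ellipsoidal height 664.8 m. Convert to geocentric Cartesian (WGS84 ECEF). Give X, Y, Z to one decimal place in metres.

WGS84: a = 6378137 m, e² = 0.006694380; N(φ) = a/√(1−e²sin²φ) = 6393271.987 m.
X = (N+h)·cosφ·cosλ = 2795150.720 m; Y = (N+h)·cosφ·sinλ = 2046782.602 m; Z = (N(1−e²)+h)·sinφ = 5338061.881 m.

X 2795150.7 m, Y 2046782.6 m, Z 5338061.9 m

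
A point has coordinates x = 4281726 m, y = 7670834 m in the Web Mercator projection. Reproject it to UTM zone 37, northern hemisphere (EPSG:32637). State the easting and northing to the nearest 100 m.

E 467000 m, N 6268600 m

Web Mercator inverse (R = 6378137 m) → φ = 56.56059797°, λ = 38.46339908°.
UTM 37N forward: E = 467019.615 m, N = 6268604.346 m.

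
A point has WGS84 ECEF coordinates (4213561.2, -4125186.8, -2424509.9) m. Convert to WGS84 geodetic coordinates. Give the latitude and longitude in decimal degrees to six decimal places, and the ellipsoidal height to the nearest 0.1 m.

λ = atan2(Y, X) = -44.39279967°; p = √(X²+Y²) = 5896716.4 m.
Bowring's method on WGS84 (a = 6378137 m, b = 6356752.314 m) gives φ = -22.48629978°, h = 665.760 m.

lat -22.486300°, lon -44.392800°, h 665.8 m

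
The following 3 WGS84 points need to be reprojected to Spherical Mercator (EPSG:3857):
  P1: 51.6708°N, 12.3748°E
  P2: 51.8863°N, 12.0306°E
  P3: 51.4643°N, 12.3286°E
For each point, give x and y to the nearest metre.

P1: x 1377556 m, y 6740819 m; P2: x 1339240 m, y 6779593 m; P3: x 1372413 m, y 6703838 m

Web Mercator: x = R·λ, y = R·ln tan(π/4+φ/2), R = 6378137 m.
P1 (51.6708°, 12.3748°) → (1377556.435, 6740819.351) m.
P2 (51.8863°, 12.0306°) → (1339240.266, 6779593.087) m.
P3 (51.4643°, 12.3286°) → (1372413.474, 6703837.626) m.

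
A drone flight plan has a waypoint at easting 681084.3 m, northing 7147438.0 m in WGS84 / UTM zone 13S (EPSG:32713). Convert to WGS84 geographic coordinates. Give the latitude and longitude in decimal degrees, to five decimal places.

Zone 13S: λ₀ = -105°, k₀ = 0.9996, false easting 500000 m, false northing 10000000 m.
Meridian distance M = (N − FN)/k₀ = -2853703.5 m.
Inverse transverse Mercator on WGS84 gives φ = -25.77999970°, λ = -103.19410033°.

lat -25.78000°, lon -103.19410°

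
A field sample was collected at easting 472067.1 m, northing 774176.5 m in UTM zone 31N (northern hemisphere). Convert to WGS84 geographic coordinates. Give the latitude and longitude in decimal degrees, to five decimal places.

lat 7.00380°, lon 2.74710°

Zone 31N: λ₀ = 3°, k₀ = 0.9996, false easting 500000 m.
Meridian distance M = (N − FN)/k₀ = 774486.3 m.
Inverse transverse Mercator on WGS84 gives φ = 7.00380037°, λ = 2.74710025°.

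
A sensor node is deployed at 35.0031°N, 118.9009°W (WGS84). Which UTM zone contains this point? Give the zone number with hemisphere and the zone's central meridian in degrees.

Zone 11N, central meridian -117°

UTM zone = ⌊(λ + 180)/6⌋ + 1; -118.9009° ∈ [-120°, -114°) → zone 11.
Hemisphere: N (φ ≥ 0).
Central meridian λ₀ = 6×11 − 183 = -117°.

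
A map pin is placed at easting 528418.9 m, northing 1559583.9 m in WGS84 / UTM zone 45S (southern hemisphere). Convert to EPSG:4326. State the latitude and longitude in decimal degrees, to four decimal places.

lat -76.0446°, lon 88.0557°

Zone 45S: λ₀ = 87°, k₀ = 0.9996, false easting 500000 m, false northing 10000000 m.
Meridian distance M = (N − FN)/k₀ = -8443793.6 m.
Inverse transverse Mercator on WGS84 gives φ = -76.04460011°, λ = 88.05570126°.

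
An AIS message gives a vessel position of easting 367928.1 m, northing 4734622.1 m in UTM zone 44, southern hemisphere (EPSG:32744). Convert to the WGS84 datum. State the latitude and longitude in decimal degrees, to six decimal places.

lat -47.528400°, lon 79.245400°

Zone 44S: λ₀ = 81°, k₀ = 0.9996, false easting 500000 m, false northing 10000000 m.
Meridian distance M = (N − FN)/k₀ = -5267484.9 m.
Inverse transverse Mercator on WGS84 gives φ = -47.52840026°, λ = 79.24539962°.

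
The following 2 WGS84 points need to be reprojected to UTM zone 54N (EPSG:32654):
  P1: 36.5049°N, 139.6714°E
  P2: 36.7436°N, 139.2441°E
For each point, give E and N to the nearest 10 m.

UTM zone 54N: λ₀ = 141°, k₀ = 0.9996.
P1 (36.5049°, 139.6714°) → (381021.228, 4040772.328) m.
P2 (36.7436°, 139.2441°) → (343236.865, 4067866.980) m.

P1: E 381020 m, N 4040770 m; P2: E 343240 m, N 4067870 m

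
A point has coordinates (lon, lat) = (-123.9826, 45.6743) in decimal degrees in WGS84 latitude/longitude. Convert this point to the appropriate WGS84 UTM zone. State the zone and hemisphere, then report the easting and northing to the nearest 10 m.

Zone 10N: E 423470 m, N 5058330 m

Longitude -123.9826° lies in the 6° band [-126°, -120°), giving zone 10; latitude is north of the equator, so 10N.
Zone 10 central meridian λ₀ = 6×10 − 183 = -123°; Δλ = -0.9826°.
Transverse Mercator on WGS84 with k₀ = 0.9996 gives E = 423469.908 m, N = 5058330.501 m.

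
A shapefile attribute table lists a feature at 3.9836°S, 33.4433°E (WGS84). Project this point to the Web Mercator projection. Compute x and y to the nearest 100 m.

x 3722900 m, y -443800 m

Web Mercator is spherical with R = a = 6378137 m.
x = R·λ = 6378137 × 0.583695698 = 3722891.126 m.
y = R·ln tan(π/4 + φ/2) = 6378137 × -0.069583019 = -443810.030 m.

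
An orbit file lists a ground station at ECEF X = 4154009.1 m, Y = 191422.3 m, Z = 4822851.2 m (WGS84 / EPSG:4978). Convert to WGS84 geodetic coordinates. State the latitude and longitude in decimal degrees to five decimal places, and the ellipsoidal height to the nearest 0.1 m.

lat 49.42120°, lon 2.63840°, h 2226.1 m

λ = atan2(Y, X) = 2.63839974°; p = √(X²+Y²) = 4158417.3 m.
Bowring's method on WGS84 (a = 6378137 m, b = 6356752.314 m) gives φ = 49.42120020°, h = 2226.059 m.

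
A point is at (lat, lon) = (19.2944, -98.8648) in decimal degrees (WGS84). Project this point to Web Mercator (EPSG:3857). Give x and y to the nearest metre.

x -11005579 m, y 2189628 m

Web Mercator is spherical with R = a = 6378137 m.
x = R·λ = 6378137 × -1.725516274 = -11005579.193 m.
y = R·ln tan(π/4 + φ/2) = 6378137 × 0.343302064 = 2189627.595 m.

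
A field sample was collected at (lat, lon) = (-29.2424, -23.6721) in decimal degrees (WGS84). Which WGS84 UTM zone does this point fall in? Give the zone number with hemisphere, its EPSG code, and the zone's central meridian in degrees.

UTM zone = ⌊(λ + 180)/6⌋ + 1; -23.6721° ∈ [-24°, -18°) → zone 27.
Hemisphere: S (φ < 0).
Central meridian λ₀ = 6×27 − 183 = -21°.
EPSG code: 32727.

Zone 27S (EPSG:32727), central meridian -21°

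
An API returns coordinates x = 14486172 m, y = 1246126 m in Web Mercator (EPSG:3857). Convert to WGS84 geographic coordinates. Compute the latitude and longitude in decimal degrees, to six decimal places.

lat 11.123597°, lon 130.131497°

R = 6378137 m. λ = x/R = 130.13149716°.
φ = 2·arctan(exp(y/R)) − 90° = 2·arctan(1.21577) − 90° = 11.12359677°.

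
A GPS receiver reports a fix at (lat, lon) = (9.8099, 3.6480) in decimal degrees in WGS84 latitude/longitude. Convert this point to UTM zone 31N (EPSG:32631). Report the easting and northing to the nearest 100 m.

E 571100 m, N 1084500 m

Zone 31 central meridian λ₀ = 6×31 − 183 = 3°; Δλ = +0.6480°.
Transverse Mercator on WGS84 with k₀ = 0.9996 gives E = 571060.215 m, N = 1084462.952 m.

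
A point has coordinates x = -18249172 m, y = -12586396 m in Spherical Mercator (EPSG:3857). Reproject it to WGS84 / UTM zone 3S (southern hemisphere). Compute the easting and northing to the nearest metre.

E 532414 m, N 1768204 m

Web Mercator inverse (R = 6378137 m) → φ = -74.17449951°, λ = -163.93510130°.
UTM 3S forward: E = 532414.016 m, N = 1768204.138 m.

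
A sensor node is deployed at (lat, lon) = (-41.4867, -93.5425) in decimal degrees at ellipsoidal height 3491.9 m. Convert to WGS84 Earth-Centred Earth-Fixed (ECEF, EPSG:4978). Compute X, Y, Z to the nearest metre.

X -295819 m, Y -4778425 m, Z -4205379 m

WGS84: a = 6378137 m, e² = 0.006694380; N(φ) = a/√(1−e²sin²φ) = 6387526.308 m.
X = (N+h)·cosφ·cosλ = -295818.861 m; Y = (N+h)·cosφ·sinλ = -4778424.641 m; Z = (N(1−e²)+h)·sinφ = -4205379.025 m.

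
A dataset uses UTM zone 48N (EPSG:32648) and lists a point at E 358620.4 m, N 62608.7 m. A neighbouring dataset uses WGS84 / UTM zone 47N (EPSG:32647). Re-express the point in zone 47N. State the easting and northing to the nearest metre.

UTM 48N → geographic: φ = 0.56630018°, λ = 103.72950039°.
UTM 47N (λ₀ = 99°) forward: E = 1026852.018 m, N = 62808.494 m.

E 1026852 m, N 62808 m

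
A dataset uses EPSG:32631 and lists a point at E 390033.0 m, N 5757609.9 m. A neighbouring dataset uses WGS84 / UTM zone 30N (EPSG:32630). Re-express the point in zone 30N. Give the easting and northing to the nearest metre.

E 802244 m, N 5765547 m

UTM 31N → geographic: φ = 51.95829978°, λ = 1.39959945°.
UTM 30N (λ₀ = -3°) forward: E = 802244.021 m, N = 5765547.246 m.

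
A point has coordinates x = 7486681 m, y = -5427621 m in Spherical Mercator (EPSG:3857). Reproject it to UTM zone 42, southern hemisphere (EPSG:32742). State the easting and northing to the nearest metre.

E 359440 m, N 5153846 m

Web Mercator inverse (R = 6378137 m) → φ = -43.75509850°, λ = 67.25399970°.
UTM 42S forward: E = 359440.484 m, N = 5153845.880 m.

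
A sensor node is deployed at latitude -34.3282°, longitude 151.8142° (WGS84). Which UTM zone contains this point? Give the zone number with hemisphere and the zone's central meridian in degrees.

Zone 56S, central meridian 153°

UTM zone = ⌊(λ + 180)/6⌋ + 1; 151.8142° ∈ [150°, 156°) → zone 56.
Hemisphere: S (φ < 0).
Central meridian λ₀ = 6×56 − 183 = 153°.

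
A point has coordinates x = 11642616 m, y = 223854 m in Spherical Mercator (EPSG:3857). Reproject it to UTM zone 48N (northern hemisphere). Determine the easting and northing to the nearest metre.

E 454116 m, N 222228 m

Web Mercator inverse (R = 6378137 m) → φ = 2.01050198°, λ = 104.58739900°.
UTM 48N forward: E = 454115.515 m, N = 222227.588 m.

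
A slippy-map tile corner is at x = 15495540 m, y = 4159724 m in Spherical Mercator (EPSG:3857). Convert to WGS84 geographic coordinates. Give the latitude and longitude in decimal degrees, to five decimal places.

R = 6378137 m. λ = x/R = 139.19880418°.
φ = 2·arctan(exp(y/R)) − 90° = 2·arctan(1.91973) − 90° = 34.96940366°.

lat 34.96940°, lon 139.19880°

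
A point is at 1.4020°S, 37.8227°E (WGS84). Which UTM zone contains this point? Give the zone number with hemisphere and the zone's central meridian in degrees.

Zone 37S, central meridian 39°

UTM zone = ⌊(λ + 180)/6⌋ + 1; 37.8227° ∈ [36°, 42°) → zone 37.
Hemisphere: S (φ < 0).
Central meridian λ₀ = 6×37 − 183 = 39°.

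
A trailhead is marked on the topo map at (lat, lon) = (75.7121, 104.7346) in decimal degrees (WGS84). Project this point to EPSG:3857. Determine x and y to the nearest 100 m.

x 11659000 m, y 13245900 m

Web Mercator is spherical with R = a = 6378137 m.
x = R·λ = 6378137 × 1.827963611 = 11659002.340 m.
y = R·ln tan(π/4 + φ/2) = 6378137 × 2.076760086 = 13245860.343 m.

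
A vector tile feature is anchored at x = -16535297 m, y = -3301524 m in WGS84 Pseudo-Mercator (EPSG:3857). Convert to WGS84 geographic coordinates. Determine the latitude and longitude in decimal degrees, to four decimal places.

R = 6378137 m. λ = x/R = -148.53910023°.
φ = 2·arctan(exp(y/R)) − 90° = 2·arctan(0.59593) − 90° = -28.41600131°.

lat -28.4160°, lon -148.5391°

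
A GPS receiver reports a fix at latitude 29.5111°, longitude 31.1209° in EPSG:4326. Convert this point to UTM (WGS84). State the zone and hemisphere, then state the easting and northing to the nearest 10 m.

Longitude 31.1209° lies in the 6° band [30°, 36°), giving zone 36; latitude is north of the equator, so 36N.
Zone 36 central meridian λ₀ = 6×36 − 183 = 33°; Δλ = -1.8791°.
Transverse Mercator on WGS84 with k₀ = 0.9996 gives E = 317866.473 m, N = 3266084.824 m.

Zone 36N: E 317870 m, N 3266080 m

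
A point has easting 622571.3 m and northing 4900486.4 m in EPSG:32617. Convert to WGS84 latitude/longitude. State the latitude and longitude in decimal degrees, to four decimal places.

Zone 17N: λ₀ = -81°, k₀ = 0.9996, false easting 500000 m.
Meridian distance M = (N − FN)/k₀ = 4902447.4 m.
Inverse transverse Mercator on WGS84 gives φ = 44.24729970°, λ = -79.46480015°.

lat 44.2473°, lon -79.4648°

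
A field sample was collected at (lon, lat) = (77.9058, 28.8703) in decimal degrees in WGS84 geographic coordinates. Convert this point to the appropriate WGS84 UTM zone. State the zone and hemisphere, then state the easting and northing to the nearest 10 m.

Zone 43N: E 783440 m, N 3197090 m

Longitude 77.9058° lies in the 6° band [72°, 78°), giving zone 43; latitude is north of the equator, so 43N.
Zone 43 central meridian λ₀ = 6×43 − 183 = 75°; Δλ = +2.9058°.
Transverse Mercator on WGS84 with k₀ = 0.9996 gives E = 783442.630 m, N = 3197088.346 m.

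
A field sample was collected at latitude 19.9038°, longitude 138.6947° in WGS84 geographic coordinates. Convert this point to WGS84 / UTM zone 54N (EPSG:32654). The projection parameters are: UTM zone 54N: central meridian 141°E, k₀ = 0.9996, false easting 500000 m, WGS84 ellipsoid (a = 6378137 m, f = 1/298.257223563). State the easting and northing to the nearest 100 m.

E 258700 m, N 2202500 m

Zone 54 central meridian λ₀ = 6×54 − 183 = 141°; Δλ = -2.3053°.
Transverse Mercator on WGS84 with k₀ = 0.9996 gives E = 258657.047 m, N = 2202489.421 m.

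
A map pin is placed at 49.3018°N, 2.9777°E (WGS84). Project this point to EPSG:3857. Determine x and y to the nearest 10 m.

Web Mercator is spherical with R = a = 6378137 m.
x = R·λ = 6378137 × 0.051970669 = 331476.048 m.
y = R·ln tan(π/4 + φ/2) = 6378137 × 0.991861190 = 6326226.558 m.

x 331480 m, y 6326230 m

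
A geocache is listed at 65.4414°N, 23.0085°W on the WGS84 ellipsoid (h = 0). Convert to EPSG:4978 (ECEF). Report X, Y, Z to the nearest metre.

WGS84: a = 6378137 m, e² = 0.006694380; N(φ) = a/√(1−e²sin²φ) = 6395871.668 m.
X = (N+h)·cosφ·cosλ = 2446801.704 m; Y = (N+h)·cosφ·sinλ = -1039034.124 m; Z = (N(1−e²)+h)·sinφ = 5778336.687 m.

X 2446802 m, Y -1039034 m, Z 5778337 m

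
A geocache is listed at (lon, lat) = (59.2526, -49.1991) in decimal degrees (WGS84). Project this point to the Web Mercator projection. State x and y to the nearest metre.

Web Mercator is spherical with R = a = 6378137 m.
x = R·λ = 6378137 × 1.034152960 = 6595969.260 m.
y = R·ln tan(π/4 + φ/2) = 6378137 × -0.989115203 = -6308712.271 m.

x 6595969 m, y -6308712 m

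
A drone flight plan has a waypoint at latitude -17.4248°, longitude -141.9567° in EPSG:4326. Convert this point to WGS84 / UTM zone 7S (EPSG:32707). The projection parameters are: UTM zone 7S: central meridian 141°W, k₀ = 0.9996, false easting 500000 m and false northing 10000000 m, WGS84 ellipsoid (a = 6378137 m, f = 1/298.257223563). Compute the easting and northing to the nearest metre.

E 398394 m, N 8073196 m

Zone 7 central meridian λ₀ = 6×7 − 183 = -141°; Δλ = -0.9567°.
Transverse Mercator on WGS84 with k₀ = 0.9996 gives E = 398394.057 m, N = 8073196.444 m.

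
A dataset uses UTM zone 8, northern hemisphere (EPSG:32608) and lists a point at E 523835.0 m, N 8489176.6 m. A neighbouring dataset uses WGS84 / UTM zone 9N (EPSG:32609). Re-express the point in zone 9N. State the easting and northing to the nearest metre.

UTM 8N → geographic: φ = 76.48219968°, λ = -134.08649988°.
UTM 9N (λ₀ = -129°) forward: E = 367433.571 m, N = 8494717.381 m.

E 367434 m, N 8494717 m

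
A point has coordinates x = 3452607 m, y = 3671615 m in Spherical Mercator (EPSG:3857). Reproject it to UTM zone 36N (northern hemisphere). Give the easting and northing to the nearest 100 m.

E 311100 m, N 3464400 m

Web Mercator inverse (R = 6378137 m) → φ = 31.29879913°, λ = 31.01529638°.
UTM 36N forward: E = 311104.006 m, N = 3464417.195 m.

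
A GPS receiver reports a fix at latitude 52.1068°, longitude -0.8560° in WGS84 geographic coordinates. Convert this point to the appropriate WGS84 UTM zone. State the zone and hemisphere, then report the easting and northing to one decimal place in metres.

Longitude -0.8560° lies in the 6° band [-6°, 0°), giving zone 30; latitude is north of the equator, so 30N.
Zone 30 central meridian λ₀ = 6×30 − 183 = -3°; Δλ = +2.1440°.
Transverse Mercator on WGS84 with k₀ = 0.9996 gives E = 646827.854 m, N = 5775085.290 m.

Zone 30N: E 646827.9 m, N 5775085.3 m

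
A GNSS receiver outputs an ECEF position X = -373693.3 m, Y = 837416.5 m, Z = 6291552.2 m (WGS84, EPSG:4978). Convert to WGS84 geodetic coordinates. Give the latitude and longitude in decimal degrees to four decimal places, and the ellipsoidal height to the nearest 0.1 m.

λ = atan2(Y, X) = 114.04860017°; p = √(X²+Y²) = 917013.1 m.
Bowring's method on WGS84 (a = 6378137 m, b = 6356752.314 m) gives φ = 81.76209989°, h = 834.768 m.

lat 81.7621°, lon 114.0486°, h 834.8 m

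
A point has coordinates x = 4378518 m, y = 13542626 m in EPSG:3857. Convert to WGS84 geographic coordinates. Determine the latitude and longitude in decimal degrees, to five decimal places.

R = 6378137 m. λ = x/R = 39.33289641°.
φ = 2·arctan(exp(y/R)) − 90° = 2·arctan(8.35858) − 90° = 76.35540096°.

lat 76.35540°, lon 39.33290°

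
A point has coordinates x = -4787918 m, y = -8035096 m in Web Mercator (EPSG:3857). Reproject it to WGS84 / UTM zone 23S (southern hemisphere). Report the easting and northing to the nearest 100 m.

E 616500 m, N 3533800 m

Web Mercator inverse (R = 6378137 m) → φ = -58.32119775°, λ = -43.01059919°.
UTM 23S forward: E = 616526.578 m, N = 3533807.145 m.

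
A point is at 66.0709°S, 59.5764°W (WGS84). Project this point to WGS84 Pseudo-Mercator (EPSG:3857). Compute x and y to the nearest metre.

Web Mercator is spherical with R = a = 6378137 m.
x = R·λ = 6378137 × -1.039804336 = -6632014.511 m.
y = R·ln tan(π/4 + φ/2) = 6378137 × -1.551593748 = -9896277.492 m.

x -6632015 m, y -9896277 m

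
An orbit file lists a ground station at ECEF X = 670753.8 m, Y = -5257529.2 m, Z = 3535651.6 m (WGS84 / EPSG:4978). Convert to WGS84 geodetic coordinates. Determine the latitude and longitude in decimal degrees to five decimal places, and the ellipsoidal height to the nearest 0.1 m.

λ = atan2(Y, X) = -82.72950029°; p = √(X²+Y²) = 5300143.8 m.
Bowring's method on WGS84 (a = 6378137 m, b = 6356752.314 m) gives φ = 33.88459968°, h = -315.295 m.

lat 33.88460°, lon -82.72950°, h -315.3 m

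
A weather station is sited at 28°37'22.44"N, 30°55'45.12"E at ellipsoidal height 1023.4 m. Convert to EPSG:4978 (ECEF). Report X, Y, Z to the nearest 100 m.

X 4807000 m, Y 2880300 m, Z 3037800 m

WGS84: a = 6378137 m, e² = 0.006694380; N(φ) = a/√(1−e²sin²φ) = 6383041.824 m.
X = (N+h)·cosφ·cosλ = 4807024.390 m; Y = (N+h)·cosφ·sinλ = 2880273.096 m; Z = (N(1−e²)+h)·sinφ = 3037770.309 m.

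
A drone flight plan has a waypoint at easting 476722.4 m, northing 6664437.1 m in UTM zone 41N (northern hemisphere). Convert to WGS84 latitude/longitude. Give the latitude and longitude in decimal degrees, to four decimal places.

Zone 41N: λ₀ = 63°, k₀ = 0.9996, false easting 500000 m.
Meridian distance M = (N − FN)/k₀ = 6667103.9 m.
Inverse transverse Mercator on WGS84 gives φ = 60.11629970°, λ = 62.58119913°.

lat 60.1163°, lon 62.5812°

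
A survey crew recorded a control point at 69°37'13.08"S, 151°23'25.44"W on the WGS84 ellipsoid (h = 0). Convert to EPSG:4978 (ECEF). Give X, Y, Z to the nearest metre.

WGS84: a = 6378137 m, e² = 0.006694380; N(φ) = a/√(1−e²sin²φ) = 6396980.015 m.
X = (N+h)·cosφ·cosλ = -1955689.897 m; Y = (N+h)·cosφ·sinλ = -1066701.871 m; Z = (N(1−e²)+h)·sinφ = -5956420.527 m.

X -1955690 m, Y -1066702 m, Z -5956421 m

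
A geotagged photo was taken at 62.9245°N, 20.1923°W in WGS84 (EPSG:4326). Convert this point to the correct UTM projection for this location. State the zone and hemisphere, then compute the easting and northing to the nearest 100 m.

Zone 27N: E 541000 m, N 6977400 m

Longitude -20.1923° lies in the 6° band [-24°, -18°), giving zone 27; latitude is north of the equator, so 27N.
Zone 27 central meridian λ₀ = 6×27 − 183 = -21°; Δλ = +0.8077°.
Transverse Mercator on WGS84 with k₀ = 0.9996 gives E = 541016.896 m, N = 6977434.701 m.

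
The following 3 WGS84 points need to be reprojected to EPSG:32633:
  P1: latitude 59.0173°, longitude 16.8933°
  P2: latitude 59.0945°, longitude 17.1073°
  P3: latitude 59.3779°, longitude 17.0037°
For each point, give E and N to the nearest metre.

P1: E 608711 m, N 6543518 m; P2: E 620724 m, N 6552480 m; P3: E 613842 m, N 6583846 m

UTM zone 33N: λ₀ = 15°, k₀ = 0.9996.
P1 (59.0173°, 16.8933°) → (608710.596, 6543518.466) m.
P2 (59.0945°, 17.1073°) → (620724.498, 6552479.918) m.
P3 (59.3779°, 17.0037°) → (613842.130, 6583845.895) m.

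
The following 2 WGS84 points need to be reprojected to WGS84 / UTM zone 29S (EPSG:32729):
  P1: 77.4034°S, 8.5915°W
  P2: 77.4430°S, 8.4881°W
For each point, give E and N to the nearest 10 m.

UTM zone 29S: λ₀ = -9°, k₀ = 0.9996.
P1 (-77.4034°, -8.5915°) → (509944.927, 1408175.244) m.
P2 (-77.4430°, -8.4881°) → (512423.609, 1403736.478) m.

P1: E 509940 m, N 1408180 m; P2: E 512420 m, N 1403740 m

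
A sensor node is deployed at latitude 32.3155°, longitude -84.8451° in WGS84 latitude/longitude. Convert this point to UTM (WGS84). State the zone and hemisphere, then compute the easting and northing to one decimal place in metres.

Longitude -84.8451° lies in the 6° band [-90°, -84°), giving zone 16; latitude is north of the equator, so 16N.
Zone 16 central meridian λ₀ = 6×16 − 183 = -87°; Δλ = +2.1549°.
Transverse Mercator on WGS84 with k₀ = 0.9996 gives E = 702862.407 m, N = 3577447.289 m.

Zone 16N: E 702862.4 m, N 3577447.3 m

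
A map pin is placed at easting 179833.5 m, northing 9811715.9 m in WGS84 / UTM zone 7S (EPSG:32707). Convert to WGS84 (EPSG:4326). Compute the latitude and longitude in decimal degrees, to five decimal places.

lat -1.70130°, lon -143.87730°

Zone 7S: λ₀ = -141°, k₀ = 0.9996, false easting 500000 m, false northing 10000000 m.
Meridian distance M = (N − FN)/k₀ = -188359.4 m.
Inverse transverse Mercator on WGS84 gives φ = -1.70129957°, λ = -143.87729976°.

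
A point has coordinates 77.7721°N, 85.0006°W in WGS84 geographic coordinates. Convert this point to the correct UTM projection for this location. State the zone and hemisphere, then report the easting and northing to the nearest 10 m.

Longitude -85.0006° lies in the 6° band [-90°, -84°), giving zone 16; latitude is north of the equator, so 16N.
Zone 16 central meridian λ₀ = 6×16 − 183 = -87°; Δλ = +1.9994°.
Transverse Mercator on WGS84 with k₀ = 0.9996 gives E = 547264.738 m, N = 8633742.092 m.

Zone 16N: E 547260 m, N 8633740 m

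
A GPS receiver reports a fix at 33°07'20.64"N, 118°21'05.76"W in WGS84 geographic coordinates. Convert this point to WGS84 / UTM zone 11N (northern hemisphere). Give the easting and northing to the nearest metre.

Zone 11 central meridian λ₀ = 6×11 − 183 = -117°; Δλ = -1.3516°.
Transverse Mercator on WGS84 with k₀ = 0.9996 gives E = 373909.036 m, N = 3665669.113 m.

E 373909 m, N 3665669 m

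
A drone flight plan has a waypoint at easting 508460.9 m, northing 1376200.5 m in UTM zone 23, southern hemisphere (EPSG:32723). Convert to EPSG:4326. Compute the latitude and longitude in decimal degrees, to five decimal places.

Zone 23S: λ₀ = -45°, k₀ = 0.9996, false easting 500000 m, false northing 10000000 m.
Meridian distance M = (N − FN)/k₀ = -8627250.4 m.
Inverse transverse Mercator on WGS84 gives φ = -77.69000041°, λ = -44.64449922°.

lat -77.69000°, lon -44.64450°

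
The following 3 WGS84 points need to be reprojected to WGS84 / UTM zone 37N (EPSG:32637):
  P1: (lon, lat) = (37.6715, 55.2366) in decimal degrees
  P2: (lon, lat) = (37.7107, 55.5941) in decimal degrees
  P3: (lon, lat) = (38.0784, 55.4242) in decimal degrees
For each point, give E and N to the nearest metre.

UTM zone 37N: λ₀ = 39°, k₀ = 0.9996.
P1 (55.2366°, 37.6715°) → (415521.251, 6121925.191) m.
P2 (55.5941°, 37.7107°) → (418750.929, 6161659.797) m.
P3 (55.4242°, 38.0784°) → (441671.091, 6142383.893) m.

P1: E 415521 m, N 6121925 m; P2: E 418751 m, N 6161660 m; P3: E 441671 m, N 6142384 m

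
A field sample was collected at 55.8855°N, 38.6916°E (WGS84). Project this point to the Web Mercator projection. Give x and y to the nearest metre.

Web Mercator is spherical with R = a = 6378137 m.
x = R·λ = 6378137 × 0.675295813 = 4307129.210 m.
y = R·ln tan(π/4 + φ/2) = 6378137 × 1.181482246 = 7535655.629 m.

x 4307129 m, y 7535656 m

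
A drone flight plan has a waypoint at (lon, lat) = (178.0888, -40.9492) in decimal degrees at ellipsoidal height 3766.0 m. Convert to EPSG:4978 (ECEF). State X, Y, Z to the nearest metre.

WGS84: a = 6378137 m, e² = 0.006694380; N(φ) = a/√(1−e²sin²φ) = 6387326.908 m.
X = (N+h)·cosφ·cosλ = -4824449.460 m; Y = (N+h)·cosφ·sinλ = 160987.584 m; Z = (N(1−e²)+h)·sinφ = -4160632.053 m.

X -4824449 m, Y 160988 m, Z -4160632 m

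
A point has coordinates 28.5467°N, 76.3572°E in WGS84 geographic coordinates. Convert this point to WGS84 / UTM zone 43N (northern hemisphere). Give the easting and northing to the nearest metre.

Zone 43 central meridian λ₀ = 6×43 − 183 = 75°; Δλ = +1.3572°.
Transverse Mercator on WGS84 with k₀ = 0.9996 gives E = 632770.588 m, N = 3158517.102 m.

E 632771 m, N 3158517 m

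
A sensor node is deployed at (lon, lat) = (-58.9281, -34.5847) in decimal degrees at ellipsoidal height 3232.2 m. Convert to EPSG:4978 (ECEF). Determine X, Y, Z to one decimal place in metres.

WGS84: a = 6378137 m, e² = 0.006694380; N(φ) = a/√(1−e²sin²φ) = 6385026.676 m.
X = (N+h)·cosφ·cosλ = 2714434.379 m; Y = (N+h)·cosφ·sinλ = -4504762.960 m; Z = (N(1−e²)+h)·sinφ = -3601866.134 m.

X 2714434.4 m, Y -4504763.0 m, Z -3601866.1 m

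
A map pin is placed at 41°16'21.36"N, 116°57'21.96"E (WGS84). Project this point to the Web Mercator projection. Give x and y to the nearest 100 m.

Web Mercator is spherical with R = a = 6378137 m.
x = R·λ = 6378137 × 2.041269025 = 13019493.497 m.
y = R·ln tan(π/4 + φ/2) = 6378137 × 0.792180167 = 5052633.632 m.

x 13019500 m, y 5052600 m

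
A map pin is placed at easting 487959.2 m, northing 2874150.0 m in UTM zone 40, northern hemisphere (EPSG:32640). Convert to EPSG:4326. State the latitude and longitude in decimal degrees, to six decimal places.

lat 25.986100°, lon 56.879700°

Zone 40N: λ₀ = 57°, k₀ = 0.9996, false easting 500000 m.
Meridian distance M = (N − FN)/k₀ = 2875300.1 m.
Inverse transverse Mercator on WGS84 gives φ = 25.98609962°, λ = 56.87969965°.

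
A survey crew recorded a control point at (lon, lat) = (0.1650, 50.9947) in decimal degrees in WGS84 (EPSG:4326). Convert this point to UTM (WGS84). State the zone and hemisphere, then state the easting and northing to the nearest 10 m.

Longitude 0.1650° lies in the 6° band [0°, 6°), giving zone 31; latitude is north of the equator, so 31N.
Zone 31 central meridian λ₀ = 6×31 − 183 = 3°; Δλ = -2.8350°.
Transverse Mercator on WGS84 with k₀ = 0.9996 gives E = 301063.335 m, N = 5653061.507 m.

Zone 31N: E 301060 m, N 5653060 m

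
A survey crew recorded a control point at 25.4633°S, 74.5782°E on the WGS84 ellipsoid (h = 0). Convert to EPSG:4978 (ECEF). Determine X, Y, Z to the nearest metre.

X 1532284 m, Y 5554667 m, Z -2725500 m

WGS84: a = 6378137 m, e² = 0.006694380; N(φ) = a/√(1−e²sin²φ) = 6382086.833 m.
X = (N+h)·cosφ·cosλ = 1532284.128 m; Y = (N+h)·cosφ·sinλ = 5554666.606 m; Z = (N(1−e²)+h)·sinφ = -2725500.410 m.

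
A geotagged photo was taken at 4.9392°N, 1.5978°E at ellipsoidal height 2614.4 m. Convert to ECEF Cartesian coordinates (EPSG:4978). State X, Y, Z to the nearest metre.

WGS84: a = 6378137 m, e² = 0.006694380; N(φ) = a/√(1−e²sin²φ) = 6378295.264 m.
X = (N+h)·cosφ·cosλ = 6354743.172 m; Y = (N+h)·cosφ·sinλ = 177259.854 m; Z = (N(1−e²)+h)·sinφ = 545710.909 m.

X 6354743 m, Y 177260 m, Z 545711 m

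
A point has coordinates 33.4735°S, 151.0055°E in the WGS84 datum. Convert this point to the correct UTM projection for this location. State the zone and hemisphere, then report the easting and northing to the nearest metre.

Zone 56S: E 314669 m, N 6294439 m

Longitude 151.0055° lies in the 6° band [150°, 156°), giving zone 56; latitude is south of the equator, so 56S.
Zone 56 central meridian λ₀ = 6×56 − 183 = 153°; Δλ = -1.9945°.
Transverse Mercator on WGS84 with k₀ = 0.9996 gives E = 314668.916 m, N = 6294439.206 m.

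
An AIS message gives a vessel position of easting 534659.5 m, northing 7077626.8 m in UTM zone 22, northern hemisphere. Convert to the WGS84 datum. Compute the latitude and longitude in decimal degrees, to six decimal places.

lat 63.824300°, lon -50.295801°

Zone 22N: λ₀ = -51°, k₀ = 0.9996, false easting 500000 m.
Meridian distance M = (N − FN)/k₀ = 7080459.0 m.
Inverse transverse Mercator on WGS84 gives φ = 63.82429982°, λ = -50.29580067°.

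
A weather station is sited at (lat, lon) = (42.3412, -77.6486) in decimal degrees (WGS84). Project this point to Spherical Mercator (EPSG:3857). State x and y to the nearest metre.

x -8643803 m, y 5212227 m

Web Mercator is spherical with R = a = 6378137 m.
x = R·λ = 6378137 × -1.355223730 = -8643802.613 m.
y = R·ln tan(π/4 + φ/2) = 6378137 × 0.817202166 = 5212227.370 m.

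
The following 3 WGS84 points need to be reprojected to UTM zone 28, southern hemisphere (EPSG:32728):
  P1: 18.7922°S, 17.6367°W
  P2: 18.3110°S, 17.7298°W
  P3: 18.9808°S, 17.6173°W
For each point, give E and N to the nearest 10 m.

P1: E 222070 m, N 7920100 m; P2: E 211440 m, N 7973250 m; P3: E 224420 m, N 7899250 m

UTM zone 28S: λ₀ = -15°, k₀ = 0.9996.
P1 (-18.7922°, -17.6367°) → (222066.672, 7920103.769) m.
P2 (-18.3110°, -17.7298°) → (211438.814, 7973245.240) m.
P3 (-18.9808°, -17.6173°) → (224421.795, 7899248.756) m.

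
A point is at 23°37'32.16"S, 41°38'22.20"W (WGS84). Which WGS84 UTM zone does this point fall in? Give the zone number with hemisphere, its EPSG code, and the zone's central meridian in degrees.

Zone 24S (EPSG:32724), central meridian -39°

UTM zone = ⌊(λ + 180)/6⌋ + 1; -41.6395° ∈ [-42°, -36°) → zone 24.
Hemisphere: S (φ < 0).
Central meridian λ₀ = 6×24 − 183 = -39°.
EPSG code: 32724.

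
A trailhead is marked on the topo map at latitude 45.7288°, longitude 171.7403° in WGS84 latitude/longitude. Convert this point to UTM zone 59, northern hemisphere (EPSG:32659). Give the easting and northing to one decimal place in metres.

Zone 59 central meridian λ₀ = 6×59 − 183 = 171°; Δλ = +0.7403°.
Transverse Mercator on WGS84 with k₀ = 0.9996 gives E = 557602.515 m, N = 5064182.500 m.

E 557602.5 m, N 5064182.5 m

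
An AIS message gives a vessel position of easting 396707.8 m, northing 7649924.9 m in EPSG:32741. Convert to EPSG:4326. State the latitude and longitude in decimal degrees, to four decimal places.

Zone 41S: λ₀ = 63°, k₀ = 0.9996, false easting 500000 m, false northing 10000000 m.
Meridian distance M = (N − FN)/k₀ = -2351015.5 m.
Inverse transverse Mercator on WGS84 gives φ = -21.24940028°, λ = 62.00449953°.

lat -21.2494°, lon 62.0045°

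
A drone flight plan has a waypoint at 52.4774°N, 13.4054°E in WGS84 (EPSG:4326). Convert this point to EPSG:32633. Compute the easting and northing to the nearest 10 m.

E 391700 m, N 5815330 m

Zone 33 central meridian λ₀ = 6×33 − 183 = 15°; Δλ = -1.5946°.
Transverse Mercator on WGS84 with k₀ = 0.9996 gives E = 391701.757 m, N = 5815333.537 m.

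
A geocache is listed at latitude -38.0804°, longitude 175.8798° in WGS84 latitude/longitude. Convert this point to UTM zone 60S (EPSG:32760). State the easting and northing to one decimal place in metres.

E 401755.4 m, N 5784672.0 m

Zone 60 central meridian λ₀ = 6×60 − 183 = 177°; Δλ = -1.1202°.
Transverse Mercator on WGS84 with k₀ = 0.9996 gives E = 401755.393 m, N = 5784671.987 m.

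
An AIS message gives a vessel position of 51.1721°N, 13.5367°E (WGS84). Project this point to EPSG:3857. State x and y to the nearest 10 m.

x 1506900 m, y 6651790 m

Web Mercator is spherical with R = a = 6378137 m.
x = R·λ = 6378137 × 0.236259985 = 1506898.551 m.
y = R·ln tan(π/4 + φ/2) = 6378137 × 1.042905298 = 6651792.866 m.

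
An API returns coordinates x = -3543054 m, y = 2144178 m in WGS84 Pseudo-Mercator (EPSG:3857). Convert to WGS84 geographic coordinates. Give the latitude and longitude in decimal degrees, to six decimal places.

lat 18.908600°, lon -31.827796°

R = 6378137 m. λ = x/R = -31.82779561°.
φ = 2·arctan(exp(y/R)) − 90° = 2·arctan(1.39959) − 90° = 18.90860003°.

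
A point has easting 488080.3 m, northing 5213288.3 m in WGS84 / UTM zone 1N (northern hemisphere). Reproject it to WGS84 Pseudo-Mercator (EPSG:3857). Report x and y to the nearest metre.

Unproject from UTM 1N (λ₀ = -177°) → φ = 47.07299959°, λ = -177.15699937°.
Web Mercator (R = 6378137 m): x = -19721026.961 m, y = 5953997.615 m.

x -19721027 m, y 5953998 m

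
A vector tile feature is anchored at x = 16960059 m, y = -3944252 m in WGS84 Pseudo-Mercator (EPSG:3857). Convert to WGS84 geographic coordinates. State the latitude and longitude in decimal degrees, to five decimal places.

R = 6378137 m. λ = x/R = 152.35480219°.
φ = 2·arctan(exp(y/R)) − 90° = 2·arctan(0.53880) − 90° = -33.36799776°.

lat -33.36800°, lon 152.35480°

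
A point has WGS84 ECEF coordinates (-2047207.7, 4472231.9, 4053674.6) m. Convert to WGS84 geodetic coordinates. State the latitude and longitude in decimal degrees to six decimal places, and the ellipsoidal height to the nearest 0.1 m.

λ = atan2(Y, X) = 114.59639960°; p = √(X²+Y²) = 4918528.0 m.
Bowring's method on WGS84 (a = 6378137 m, b = 6356752.314 m) gives φ = 39.68300037°, h = 4250.201 m.

lat 39.683000°, lon 114.596400°, h 4250.2 m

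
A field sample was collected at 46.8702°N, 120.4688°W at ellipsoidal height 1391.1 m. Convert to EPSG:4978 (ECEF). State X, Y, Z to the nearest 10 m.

X -2215480 m, Y -3765820 m, Z 4632930 m

WGS84: a = 6378137 m, e² = 0.006694380; N(φ) = a/√(1−e²sin²φ) = 6389538.272 m.
X = (N+h)·cosφ·cosλ = -2215476.589 m; Y = (N+h)·cosφ·sinλ = -3765820.633 m; Z = (N(1−e²)+h)·sinφ = 4632926.970 m.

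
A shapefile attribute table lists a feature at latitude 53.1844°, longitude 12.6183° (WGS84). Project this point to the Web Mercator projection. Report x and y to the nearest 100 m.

Web Mercator is spherical with R = a = 6378137 m.
x = R·λ = 6378137 × 0.220230881 = 1404662.731 m.
y = R·ln tan(π/4 + φ/2) = 6378137 × 1.100192742 = 7017180.036 m.

x 1404700 m, y 7017200 m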